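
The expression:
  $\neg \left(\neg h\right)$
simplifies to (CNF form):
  $h$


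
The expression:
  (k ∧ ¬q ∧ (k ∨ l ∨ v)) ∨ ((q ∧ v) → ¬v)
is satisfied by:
  {v: False, q: False}
  {q: True, v: False}
  {v: True, q: False}


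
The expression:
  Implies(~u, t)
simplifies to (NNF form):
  t | u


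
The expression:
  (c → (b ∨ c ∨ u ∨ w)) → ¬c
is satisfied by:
  {c: False}


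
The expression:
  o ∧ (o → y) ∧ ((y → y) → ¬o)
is never true.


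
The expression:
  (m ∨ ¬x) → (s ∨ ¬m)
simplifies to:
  s ∨ ¬m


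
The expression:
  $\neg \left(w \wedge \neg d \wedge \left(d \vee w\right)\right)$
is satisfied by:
  {d: True, w: False}
  {w: False, d: False}
  {w: True, d: True}


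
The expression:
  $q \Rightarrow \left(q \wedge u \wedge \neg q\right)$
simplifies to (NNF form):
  $\neg q$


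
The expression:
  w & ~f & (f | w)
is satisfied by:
  {w: True, f: False}


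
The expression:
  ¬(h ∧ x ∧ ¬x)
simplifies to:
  True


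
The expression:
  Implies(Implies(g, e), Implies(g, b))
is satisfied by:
  {b: True, g: False, e: False}
  {g: False, e: False, b: False}
  {b: True, e: True, g: False}
  {e: True, g: False, b: False}
  {b: True, g: True, e: False}
  {g: True, b: False, e: False}
  {b: True, e: True, g: True}


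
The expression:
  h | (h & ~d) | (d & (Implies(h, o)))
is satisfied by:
  {d: True, h: True}
  {d: True, h: False}
  {h: True, d: False}


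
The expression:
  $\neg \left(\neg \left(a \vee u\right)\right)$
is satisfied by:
  {a: True, u: True}
  {a: True, u: False}
  {u: True, a: False}


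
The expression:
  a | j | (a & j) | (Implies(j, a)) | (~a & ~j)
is always true.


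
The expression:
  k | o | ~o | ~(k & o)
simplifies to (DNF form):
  True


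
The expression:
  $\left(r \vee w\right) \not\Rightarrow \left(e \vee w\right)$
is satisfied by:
  {r: True, e: False, w: False}


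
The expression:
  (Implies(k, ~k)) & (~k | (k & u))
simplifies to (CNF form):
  ~k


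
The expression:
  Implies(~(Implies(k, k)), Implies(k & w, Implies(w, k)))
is always true.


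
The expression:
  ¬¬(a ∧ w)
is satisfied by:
  {a: True, w: True}


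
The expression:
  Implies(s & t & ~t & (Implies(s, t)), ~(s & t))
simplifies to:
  True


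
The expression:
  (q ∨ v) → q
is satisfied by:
  {q: True, v: False}
  {v: False, q: False}
  {v: True, q: True}


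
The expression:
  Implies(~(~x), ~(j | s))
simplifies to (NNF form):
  ~x | (~j & ~s)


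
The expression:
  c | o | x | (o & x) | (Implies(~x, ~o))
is always true.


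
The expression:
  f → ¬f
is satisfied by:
  {f: False}


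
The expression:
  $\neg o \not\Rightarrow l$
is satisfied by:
  {o: False, l: False}


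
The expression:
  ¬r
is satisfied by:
  {r: False}


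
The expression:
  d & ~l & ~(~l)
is never true.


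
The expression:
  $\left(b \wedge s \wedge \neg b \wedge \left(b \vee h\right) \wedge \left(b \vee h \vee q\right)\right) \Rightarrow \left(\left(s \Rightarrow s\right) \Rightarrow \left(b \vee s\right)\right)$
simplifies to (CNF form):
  $\text{True}$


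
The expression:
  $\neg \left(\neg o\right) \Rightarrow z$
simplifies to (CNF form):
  $z \vee \neg o$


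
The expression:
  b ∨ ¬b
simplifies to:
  True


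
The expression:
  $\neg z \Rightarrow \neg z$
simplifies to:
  $\text{True}$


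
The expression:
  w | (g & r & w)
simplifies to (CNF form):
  w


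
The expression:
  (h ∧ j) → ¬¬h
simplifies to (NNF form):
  True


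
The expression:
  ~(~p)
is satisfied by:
  {p: True}


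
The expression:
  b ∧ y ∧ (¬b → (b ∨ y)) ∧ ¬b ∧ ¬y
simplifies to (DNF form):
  False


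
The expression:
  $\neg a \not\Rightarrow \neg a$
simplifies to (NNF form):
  $\text{False}$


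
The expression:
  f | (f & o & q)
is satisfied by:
  {f: True}


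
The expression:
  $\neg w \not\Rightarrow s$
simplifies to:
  $\neg s \wedge \neg w$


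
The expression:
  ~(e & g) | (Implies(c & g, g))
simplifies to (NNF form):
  True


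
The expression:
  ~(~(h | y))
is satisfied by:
  {y: True, h: True}
  {y: True, h: False}
  {h: True, y: False}


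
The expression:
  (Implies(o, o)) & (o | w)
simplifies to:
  o | w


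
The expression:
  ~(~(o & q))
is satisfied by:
  {o: True, q: True}


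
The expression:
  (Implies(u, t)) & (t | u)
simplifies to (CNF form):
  t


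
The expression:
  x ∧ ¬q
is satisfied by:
  {x: True, q: False}


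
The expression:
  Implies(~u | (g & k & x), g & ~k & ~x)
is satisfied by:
  {u: True, x: False, k: False, g: False}
  {g: True, u: True, x: False, k: False}
  {u: True, k: True, x: False, g: False}
  {g: True, u: True, k: True, x: False}
  {u: True, x: True, k: False, g: False}
  {u: True, g: True, x: True, k: False}
  {u: True, k: True, x: True, g: False}
  {g: True, x: False, k: False, u: False}


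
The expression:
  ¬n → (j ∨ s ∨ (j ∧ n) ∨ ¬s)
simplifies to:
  True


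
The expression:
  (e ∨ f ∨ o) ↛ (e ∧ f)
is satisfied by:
  {o: True, f: False, e: False}
  {o: True, f: True, e: False}
  {f: True, o: False, e: False}
  {e: True, o: True, f: False}
  {e: True, o: False, f: False}


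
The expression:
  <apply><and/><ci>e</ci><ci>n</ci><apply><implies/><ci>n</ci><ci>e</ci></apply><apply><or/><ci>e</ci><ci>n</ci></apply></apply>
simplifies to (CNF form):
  <apply><and/><ci>e</ci><ci>n</ci></apply>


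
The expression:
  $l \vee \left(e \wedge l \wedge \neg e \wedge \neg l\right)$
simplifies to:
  $l$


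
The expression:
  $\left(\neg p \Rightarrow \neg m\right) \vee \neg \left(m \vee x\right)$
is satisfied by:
  {p: True, m: False}
  {m: False, p: False}
  {m: True, p: True}


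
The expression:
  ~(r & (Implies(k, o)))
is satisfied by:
  {k: True, o: False, r: False}
  {o: False, r: False, k: False}
  {k: True, o: True, r: False}
  {o: True, k: False, r: False}
  {r: True, k: True, o: False}


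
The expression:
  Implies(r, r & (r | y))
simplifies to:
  True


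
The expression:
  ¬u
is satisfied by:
  {u: False}


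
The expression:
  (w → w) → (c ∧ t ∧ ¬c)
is never true.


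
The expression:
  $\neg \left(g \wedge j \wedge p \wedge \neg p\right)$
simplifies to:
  $\text{True}$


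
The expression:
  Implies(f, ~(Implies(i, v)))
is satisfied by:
  {i: True, f: False, v: False}
  {i: False, f: False, v: False}
  {v: True, i: True, f: False}
  {v: True, i: False, f: False}
  {f: True, i: True, v: False}


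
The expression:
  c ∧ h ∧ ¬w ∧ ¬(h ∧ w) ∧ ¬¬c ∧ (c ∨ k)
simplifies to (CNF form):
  c ∧ h ∧ ¬w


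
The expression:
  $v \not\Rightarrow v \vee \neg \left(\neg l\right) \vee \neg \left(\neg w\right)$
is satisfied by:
  {l: True, w: True}
  {l: True, w: False}
  {w: True, l: False}


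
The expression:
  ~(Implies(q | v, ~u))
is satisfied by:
  {q: True, v: True, u: True}
  {q: True, u: True, v: False}
  {v: True, u: True, q: False}


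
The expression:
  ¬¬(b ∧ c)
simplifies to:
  b ∧ c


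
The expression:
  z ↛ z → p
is always true.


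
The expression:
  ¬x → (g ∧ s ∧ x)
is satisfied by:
  {x: True}


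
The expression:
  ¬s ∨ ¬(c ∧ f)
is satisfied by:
  {s: False, c: False, f: False}
  {f: True, s: False, c: False}
  {c: True, s: False, f: False}
  {f: True, c: True, s: False}
  {s: True, f: False, c: False}
  {f: True, s: True, c: False}
  {c: True, s: True, f: False}


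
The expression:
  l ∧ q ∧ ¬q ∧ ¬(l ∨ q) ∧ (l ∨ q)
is never true.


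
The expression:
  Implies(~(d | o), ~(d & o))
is always true.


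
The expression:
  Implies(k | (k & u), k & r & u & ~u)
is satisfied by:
  {k: False}


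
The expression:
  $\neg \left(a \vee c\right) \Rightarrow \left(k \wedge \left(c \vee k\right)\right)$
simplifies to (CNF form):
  $a \vee c \vee k$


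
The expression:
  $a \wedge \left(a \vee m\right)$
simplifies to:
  $a$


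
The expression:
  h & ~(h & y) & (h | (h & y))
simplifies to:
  h & ~y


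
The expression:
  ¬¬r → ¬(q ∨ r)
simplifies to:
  ¬r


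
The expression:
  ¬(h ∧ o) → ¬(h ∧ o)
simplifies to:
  True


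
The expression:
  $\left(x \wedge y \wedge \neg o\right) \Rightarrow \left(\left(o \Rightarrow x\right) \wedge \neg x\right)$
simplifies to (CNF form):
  $o \vee \neg x \vee \neg y$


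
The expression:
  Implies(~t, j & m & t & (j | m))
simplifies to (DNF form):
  t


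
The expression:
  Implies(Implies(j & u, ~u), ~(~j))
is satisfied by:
  {j: True}


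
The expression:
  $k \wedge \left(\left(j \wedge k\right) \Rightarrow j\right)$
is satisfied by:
  {k: True}


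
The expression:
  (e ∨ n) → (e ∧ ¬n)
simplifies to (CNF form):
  ¬n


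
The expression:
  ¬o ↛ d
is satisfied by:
  {d: True, o: False}
  {o: False, d: False}
  {o: True, d: True}


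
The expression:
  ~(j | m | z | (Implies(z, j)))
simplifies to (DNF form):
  False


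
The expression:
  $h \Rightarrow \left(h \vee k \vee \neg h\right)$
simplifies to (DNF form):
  $\text{True}$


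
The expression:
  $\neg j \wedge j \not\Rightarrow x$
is never true.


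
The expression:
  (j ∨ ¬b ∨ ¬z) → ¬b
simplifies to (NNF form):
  (z ∧ ¬j) ∨ ¬b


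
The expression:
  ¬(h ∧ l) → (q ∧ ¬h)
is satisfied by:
  {q: True, l: True, h: False}
  {q: True, h: False, l: False}
  {q: True, l: True, h: True}
  {l: True, h: True, q: False}


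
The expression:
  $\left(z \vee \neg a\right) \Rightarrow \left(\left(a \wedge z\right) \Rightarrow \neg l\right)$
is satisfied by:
  {l: False, z: False, a: False}
  {a: True, l: False, z: False}
  {z: True, l: False, a: False}
  {a: True, z: True, l: False}
  {l: True, a: False, z: False}
  {a: True, l: True, z: False}
  {z: True, l: True, a: False}


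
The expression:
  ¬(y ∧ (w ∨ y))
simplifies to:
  ¬y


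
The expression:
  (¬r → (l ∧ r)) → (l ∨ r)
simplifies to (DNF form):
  True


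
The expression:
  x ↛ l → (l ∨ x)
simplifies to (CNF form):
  True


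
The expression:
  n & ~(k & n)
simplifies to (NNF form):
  n & ~k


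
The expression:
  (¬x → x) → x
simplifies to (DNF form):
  True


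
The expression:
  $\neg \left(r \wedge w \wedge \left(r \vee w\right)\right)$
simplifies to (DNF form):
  $\neg r \vee \neg w$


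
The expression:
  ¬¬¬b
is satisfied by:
  {b: False}


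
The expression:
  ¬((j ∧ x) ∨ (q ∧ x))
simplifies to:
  (¬j ∧ ¬q) ∨ ¬x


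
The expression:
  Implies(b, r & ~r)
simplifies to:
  ~b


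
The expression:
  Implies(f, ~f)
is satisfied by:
  {f: False}


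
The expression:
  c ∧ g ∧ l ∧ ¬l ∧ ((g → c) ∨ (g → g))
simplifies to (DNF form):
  False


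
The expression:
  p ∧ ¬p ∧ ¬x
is never true.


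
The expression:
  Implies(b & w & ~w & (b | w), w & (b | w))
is always true.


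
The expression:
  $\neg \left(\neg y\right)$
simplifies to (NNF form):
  $y$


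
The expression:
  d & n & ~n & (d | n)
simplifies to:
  False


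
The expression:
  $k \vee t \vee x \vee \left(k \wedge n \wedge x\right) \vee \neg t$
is always true.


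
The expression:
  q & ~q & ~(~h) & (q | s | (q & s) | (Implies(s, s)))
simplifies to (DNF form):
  False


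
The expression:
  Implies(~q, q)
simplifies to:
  q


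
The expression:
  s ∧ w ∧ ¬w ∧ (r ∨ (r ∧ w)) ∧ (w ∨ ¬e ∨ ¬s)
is never true.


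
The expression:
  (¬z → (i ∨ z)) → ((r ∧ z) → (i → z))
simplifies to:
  True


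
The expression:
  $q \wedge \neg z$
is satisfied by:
  {q: True, z: False}


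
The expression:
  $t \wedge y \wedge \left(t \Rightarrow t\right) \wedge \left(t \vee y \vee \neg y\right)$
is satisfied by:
  {t: True, y: True}


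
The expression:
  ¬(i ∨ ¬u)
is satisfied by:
  {u: True, i: False}


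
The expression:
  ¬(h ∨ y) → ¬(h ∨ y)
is always true.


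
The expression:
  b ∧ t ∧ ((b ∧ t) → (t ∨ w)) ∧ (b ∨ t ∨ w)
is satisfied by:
  {t: True, b: True}


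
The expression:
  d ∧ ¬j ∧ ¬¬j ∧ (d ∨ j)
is never true.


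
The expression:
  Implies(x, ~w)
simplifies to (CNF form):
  ~w | ~x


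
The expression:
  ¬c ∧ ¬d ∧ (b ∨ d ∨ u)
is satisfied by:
  {b: True, u: True, d: False, c: False}
  {b: True, u: False, d: False, c: False}
  {u: True, c: False, b: False, d: False}


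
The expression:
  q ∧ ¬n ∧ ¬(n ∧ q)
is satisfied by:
  {q: True, n: False}


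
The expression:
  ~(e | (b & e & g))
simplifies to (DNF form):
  ~e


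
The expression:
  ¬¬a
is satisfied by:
  {a: True}


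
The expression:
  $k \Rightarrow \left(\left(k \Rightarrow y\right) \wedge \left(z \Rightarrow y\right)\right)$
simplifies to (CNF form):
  $y \vee \neg k$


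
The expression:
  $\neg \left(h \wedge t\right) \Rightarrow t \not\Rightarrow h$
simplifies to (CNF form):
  $t$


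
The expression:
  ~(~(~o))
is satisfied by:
  {o: False}


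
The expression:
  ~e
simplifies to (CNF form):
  ~e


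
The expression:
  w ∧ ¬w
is never true.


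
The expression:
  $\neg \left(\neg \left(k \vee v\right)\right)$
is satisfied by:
  {k: True, v: True}
  {k: True, v: False}
  {v: True, k: False}


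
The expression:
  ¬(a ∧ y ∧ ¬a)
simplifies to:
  True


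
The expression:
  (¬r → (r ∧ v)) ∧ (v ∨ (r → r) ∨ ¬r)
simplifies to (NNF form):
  r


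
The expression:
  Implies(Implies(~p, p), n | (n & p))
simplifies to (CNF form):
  n | ~p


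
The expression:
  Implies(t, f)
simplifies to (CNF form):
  f | ~t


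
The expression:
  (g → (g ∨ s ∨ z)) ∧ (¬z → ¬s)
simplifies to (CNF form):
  z ∨ ¬s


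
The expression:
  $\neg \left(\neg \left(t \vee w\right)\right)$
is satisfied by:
  {t: True, w: True}
  {t: True, w: False}
  {w: True, t: False}


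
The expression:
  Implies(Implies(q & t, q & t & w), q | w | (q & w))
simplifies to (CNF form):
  q | w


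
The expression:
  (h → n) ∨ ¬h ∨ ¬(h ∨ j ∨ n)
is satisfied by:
  {n: True, h: False}
  {h: False, n: False}
  {h: True, n: True}


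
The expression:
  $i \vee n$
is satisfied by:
  {i: True, n: True}
  {i: True, n: False}
  {n: True, i: False}


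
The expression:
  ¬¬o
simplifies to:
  o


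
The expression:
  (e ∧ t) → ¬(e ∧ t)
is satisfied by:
  {e: False, t: False}
  {t: True, e: False}
  {e: True, t: False}


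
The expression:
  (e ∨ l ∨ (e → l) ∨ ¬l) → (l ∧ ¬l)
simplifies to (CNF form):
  False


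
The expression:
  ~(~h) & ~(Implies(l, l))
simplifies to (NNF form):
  False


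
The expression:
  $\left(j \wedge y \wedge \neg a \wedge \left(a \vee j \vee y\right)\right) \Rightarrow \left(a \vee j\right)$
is always true.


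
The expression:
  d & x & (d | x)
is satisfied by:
  {d: True, x: True}


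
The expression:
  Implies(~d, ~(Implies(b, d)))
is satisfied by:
  {b: True, d: True}
  {b: True, d: False}
  {d: True, b: False}


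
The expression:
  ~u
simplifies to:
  ~u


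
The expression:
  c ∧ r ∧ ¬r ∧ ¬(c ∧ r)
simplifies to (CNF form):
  False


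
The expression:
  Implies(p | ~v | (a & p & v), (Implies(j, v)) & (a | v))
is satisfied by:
  {v: True, a: True, j: False}
  {v: True, a: False, j: False}
  {j: True, v: True, a: True}
  {j: True, v: True, a: False}
  {a: True, j: False, v: False}


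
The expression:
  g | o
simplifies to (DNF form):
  g | o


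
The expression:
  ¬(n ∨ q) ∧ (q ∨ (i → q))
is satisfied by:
  {n: False, q: False, i: False}


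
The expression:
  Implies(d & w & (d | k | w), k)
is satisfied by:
  {k: True, w: False, d: False}
  {w: False, d: False, k: False}
  {d: True, k: True, w: False}
  {d: True, w: False, k: False}
  {k: True, w: True, d: False}
  {w: True, k: False, d: False}
  {d: True, w: True, k: True}


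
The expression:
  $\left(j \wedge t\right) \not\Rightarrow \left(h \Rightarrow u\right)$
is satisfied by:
  {t: True, j: True, h: True, u: False}


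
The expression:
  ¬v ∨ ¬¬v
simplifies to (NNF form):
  True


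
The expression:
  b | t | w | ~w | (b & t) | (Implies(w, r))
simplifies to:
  True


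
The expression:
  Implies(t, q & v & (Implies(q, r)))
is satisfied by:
  {v: True, r: True, q: True, t: False}
  {v: True, r: True, q: False, t: False}
  {v: True, q: True, r: False, t: False}
  {v: True, q: False, r: False, t: False}
  {r: True, q: True, v: False, t: False}
  {r: True, v: False, q: False, t: False}
  {r: False, q: True, v: False, t: False}
  {r: False, v: False, q: False, t: False}
  {v: True, t: True, r: True, q: True}


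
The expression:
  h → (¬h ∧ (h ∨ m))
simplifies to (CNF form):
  ¬h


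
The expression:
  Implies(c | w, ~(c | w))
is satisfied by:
  {w: False, c: False}


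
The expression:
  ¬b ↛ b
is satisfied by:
  {b: False}


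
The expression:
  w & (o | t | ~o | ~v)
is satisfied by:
  {w: True}


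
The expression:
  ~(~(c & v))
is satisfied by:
  {c: True, v: True}


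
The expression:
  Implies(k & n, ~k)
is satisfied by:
  {k: False, n: False}
  {n: True, k: False}
  {k: True, n: False}


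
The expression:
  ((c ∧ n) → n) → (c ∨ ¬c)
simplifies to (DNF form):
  True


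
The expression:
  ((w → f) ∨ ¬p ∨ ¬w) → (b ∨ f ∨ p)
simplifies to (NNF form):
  b ∨ f ∨ p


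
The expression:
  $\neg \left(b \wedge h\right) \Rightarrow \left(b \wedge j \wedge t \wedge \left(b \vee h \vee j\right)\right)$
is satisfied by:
  {h: True, j: True, b: True, t: True}
  {h: True, j: True, b: True, t: False}
  {h: True, b: True, t: True, j: False}
  {h: True, b: True, t: False, j: False}
  {j: True, b: True, t: True, h: False}


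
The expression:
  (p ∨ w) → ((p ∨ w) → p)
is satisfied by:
  {p: True, w: False}
  {w: False, p: False}
  {w: True, p: True}


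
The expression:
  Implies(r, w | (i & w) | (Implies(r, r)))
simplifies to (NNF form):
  True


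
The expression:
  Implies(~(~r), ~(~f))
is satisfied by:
  {f: True, r: False}
  {r: False, f: False}
  {r: True, f: True}


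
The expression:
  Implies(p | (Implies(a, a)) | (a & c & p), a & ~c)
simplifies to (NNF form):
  a & ~c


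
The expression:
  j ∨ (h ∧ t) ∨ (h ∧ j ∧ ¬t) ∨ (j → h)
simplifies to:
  True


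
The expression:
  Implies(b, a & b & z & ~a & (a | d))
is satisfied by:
  {b: False}


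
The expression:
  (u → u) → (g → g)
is always true.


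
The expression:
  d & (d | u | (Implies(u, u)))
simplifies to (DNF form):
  d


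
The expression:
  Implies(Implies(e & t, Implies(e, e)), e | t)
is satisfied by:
  {t: True, e: True}
  {t: True, e: False}
  {e: True, t: False}


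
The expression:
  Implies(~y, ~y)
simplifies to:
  True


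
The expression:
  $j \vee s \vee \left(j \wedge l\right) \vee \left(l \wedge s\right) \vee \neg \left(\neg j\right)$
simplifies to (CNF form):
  $j \vee s$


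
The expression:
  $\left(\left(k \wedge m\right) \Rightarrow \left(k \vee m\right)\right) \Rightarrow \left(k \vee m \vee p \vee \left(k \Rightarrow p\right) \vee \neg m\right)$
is always true.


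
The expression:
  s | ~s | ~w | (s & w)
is always true.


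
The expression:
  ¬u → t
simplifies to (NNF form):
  t ∨ u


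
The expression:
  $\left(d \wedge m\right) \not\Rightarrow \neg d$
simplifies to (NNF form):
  $d \wedge m$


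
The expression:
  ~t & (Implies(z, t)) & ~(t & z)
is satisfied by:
  {z: False, t: False}


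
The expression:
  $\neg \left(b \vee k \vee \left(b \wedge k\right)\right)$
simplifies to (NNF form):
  $\neg b \wedge \neg k$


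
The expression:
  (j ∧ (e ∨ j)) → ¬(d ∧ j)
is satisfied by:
  {d: False, j: False}
  {j: True, d: False}
  {d: True, j: False}


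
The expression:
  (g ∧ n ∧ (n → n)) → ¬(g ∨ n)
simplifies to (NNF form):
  ¬g ∨ ¬n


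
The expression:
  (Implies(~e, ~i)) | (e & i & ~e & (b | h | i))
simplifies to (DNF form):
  e | ~i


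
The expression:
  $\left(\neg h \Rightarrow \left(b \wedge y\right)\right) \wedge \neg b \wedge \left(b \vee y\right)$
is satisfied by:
  {h: True, y: True, b: False}


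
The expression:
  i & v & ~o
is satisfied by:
  {i: True, v: True, o: False}


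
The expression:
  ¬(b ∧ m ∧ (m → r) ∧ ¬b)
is always true.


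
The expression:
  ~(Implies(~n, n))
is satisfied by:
  {n: False}


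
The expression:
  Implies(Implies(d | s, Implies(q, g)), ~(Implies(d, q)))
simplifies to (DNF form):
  (d & ~g) | (d & ~q) | (d & q & ~g) | (d & q & ~q) | (d & s & ~g) | (d & s & ~q) | (q & s & ~g) | (q & s & ~q)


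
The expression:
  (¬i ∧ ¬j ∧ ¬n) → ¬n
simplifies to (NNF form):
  True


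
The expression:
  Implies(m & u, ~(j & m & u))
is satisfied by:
  {u: False, m: False, j: False}
  {j: True, u: False, m: False}
  {m: True, u: False, j: False}
  {j: True, m: True, u: False}
  {u: True, j: False, m: False}
  {j: True, u: True, m: False}
  {m: True, u: True, j: False}


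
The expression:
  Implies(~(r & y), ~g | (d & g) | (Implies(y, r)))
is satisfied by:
  {r: True, d: True, g: False, y: False}
  {r: True, g: False, y: False, d: False}
  {d: True, g: False, y: False, r: False}
  {d: False, g: False, y: False, r: False}
  {r: True, y: True, d: True, g: False}
  {r: True, y: True, d: False, g: False}
  {y: True, d: True, r: False, g: False}
  {y: True, r: False, g: False, d: False}
  {d: True, r: True, g: True, y: False}
  {r: True, g: True, d: False, y: False}
  {d: True, g: True, r: False, y: False}
  {g: True, r: False, y: False, d: False}
  {r: True, y: True, g: True, d: True}
  {r: True, y: True, g: True, d: False}
  {y: True, g: True, d: True, r: False}


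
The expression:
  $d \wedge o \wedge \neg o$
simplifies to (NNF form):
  $\text{False}$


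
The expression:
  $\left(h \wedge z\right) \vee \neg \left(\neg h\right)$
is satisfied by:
  {h: True}


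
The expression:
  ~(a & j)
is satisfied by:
  {a: False, j: False}
  {j: True, a: False}
  {a: True, j: False}


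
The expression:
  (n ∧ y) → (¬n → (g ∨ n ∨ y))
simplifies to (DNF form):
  True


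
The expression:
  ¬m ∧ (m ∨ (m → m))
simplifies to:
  ¬m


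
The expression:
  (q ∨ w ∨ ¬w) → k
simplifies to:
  k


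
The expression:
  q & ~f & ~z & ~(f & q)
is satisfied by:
  {q: True, z: False, f: False}


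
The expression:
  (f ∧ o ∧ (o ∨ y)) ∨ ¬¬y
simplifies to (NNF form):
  y ∨ (f ∧ o)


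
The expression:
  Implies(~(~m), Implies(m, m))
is always true.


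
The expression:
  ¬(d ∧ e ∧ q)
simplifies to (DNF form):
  ¬d ∨ ¬e ∨ ¬q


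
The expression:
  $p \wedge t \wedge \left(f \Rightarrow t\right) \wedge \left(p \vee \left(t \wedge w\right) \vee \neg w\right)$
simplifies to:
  $p \wedge t$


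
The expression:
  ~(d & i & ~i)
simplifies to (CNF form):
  True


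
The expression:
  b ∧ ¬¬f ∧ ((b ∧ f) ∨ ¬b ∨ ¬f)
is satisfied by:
  {b: True, f: True}


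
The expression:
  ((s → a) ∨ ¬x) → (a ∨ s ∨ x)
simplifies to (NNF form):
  a ∨ s ∨ x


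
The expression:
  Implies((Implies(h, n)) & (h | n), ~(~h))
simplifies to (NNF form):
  h | ~n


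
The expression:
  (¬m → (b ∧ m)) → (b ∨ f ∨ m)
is always true.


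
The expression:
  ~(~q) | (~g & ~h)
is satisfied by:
  {q: True, h: False, g: False}
  {q: True, g: True, h: False}
  {q: True, h: True, g: False}
  {q: True, g: True, h: True}
  {g: False, h: False, q: False}


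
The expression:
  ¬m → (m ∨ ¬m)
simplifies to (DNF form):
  True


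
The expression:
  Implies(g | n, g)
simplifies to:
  g | ~n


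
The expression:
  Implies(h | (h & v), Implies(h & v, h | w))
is always true.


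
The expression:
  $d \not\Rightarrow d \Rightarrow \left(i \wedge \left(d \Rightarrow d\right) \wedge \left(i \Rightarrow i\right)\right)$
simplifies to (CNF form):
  $\text{True}$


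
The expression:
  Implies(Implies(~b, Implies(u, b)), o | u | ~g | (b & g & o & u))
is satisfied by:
  {o: True, u: True, g: False}
  {o: True, g: False, u: False}
  {u: True, g: False, o: False}
  {u: False, g: False, o: False}
  {o: True, u: True, g: True}
  {o: True, g: True, u: False}
  {u: True, g: True, o: False}


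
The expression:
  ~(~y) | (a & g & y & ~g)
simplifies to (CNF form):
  y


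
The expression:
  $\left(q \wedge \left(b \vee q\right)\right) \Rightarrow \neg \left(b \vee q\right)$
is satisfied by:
  {q: False}


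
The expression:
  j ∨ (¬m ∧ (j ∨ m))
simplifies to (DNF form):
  j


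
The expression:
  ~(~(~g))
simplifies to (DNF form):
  ~g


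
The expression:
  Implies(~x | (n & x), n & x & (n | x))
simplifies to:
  x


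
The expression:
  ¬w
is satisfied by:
  {w: False}


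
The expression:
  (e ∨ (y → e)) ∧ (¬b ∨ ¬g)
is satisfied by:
  {e: True, b: False, g: False, y: False}
  {e: False, b: False, g: False, y: False}
  {y: True, e: True, b: False, g: False}
  {e: True, g: True, y: False, b: False}
  {g: True, y: False, b: False, e: False}
  {y: True, g: True, e: True, b: False}
  {e: True, b: True, y: False, g: False}
  {b: True, y: False, g: False, e: False}
  {e: True, y: True, b: True, g: False}


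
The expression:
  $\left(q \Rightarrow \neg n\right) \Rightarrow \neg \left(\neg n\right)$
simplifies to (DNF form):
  $n$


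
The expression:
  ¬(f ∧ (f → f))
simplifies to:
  ¬f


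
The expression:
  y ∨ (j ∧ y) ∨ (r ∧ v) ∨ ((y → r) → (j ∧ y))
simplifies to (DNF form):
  y ∨ (r ∧ v)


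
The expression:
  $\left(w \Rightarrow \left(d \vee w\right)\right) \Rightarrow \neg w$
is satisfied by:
  {w: False}


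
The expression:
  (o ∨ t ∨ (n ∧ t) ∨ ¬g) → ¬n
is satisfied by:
  {g: True, o: False, t: False, n: False}
  {g: False, o: False, t: False, n: False}
  {g: True, t: True, o: False, n: False}
  {t: True, g: False, o: False, n: False}
  {g: True, o: True, t: False, n: False}
  {o: True, g: False, t: False, n: False}
  {g: True, t: True, o: True, n: False}
  {t: True, o: True, g: False, n: False}
  {n: True, g: True, o: False, t: False}


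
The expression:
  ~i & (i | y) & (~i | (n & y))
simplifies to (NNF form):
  y & ~i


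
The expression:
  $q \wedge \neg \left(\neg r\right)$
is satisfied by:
  {r: True, q: True}


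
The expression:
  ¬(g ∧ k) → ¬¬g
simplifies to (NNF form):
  g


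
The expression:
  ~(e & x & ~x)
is always true.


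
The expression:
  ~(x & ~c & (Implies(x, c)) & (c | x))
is always true.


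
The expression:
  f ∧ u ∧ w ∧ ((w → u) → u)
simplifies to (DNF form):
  f ∧ u ∧ w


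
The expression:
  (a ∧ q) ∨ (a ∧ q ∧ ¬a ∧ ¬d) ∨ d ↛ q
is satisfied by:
  {a: True, d: True, q: False}
  {d: True, q: False, a: False}
  {a: True, d: True, q: True}
  {a: True, q: True, d: False}


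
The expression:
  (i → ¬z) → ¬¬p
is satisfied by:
  {i: True, p: True, z: True}
  {i: True, p: True, z: False}
  {p: True, z: True, i: False}
  {p: True, z: False, i: False}
  {i: True, z: True, p: False}


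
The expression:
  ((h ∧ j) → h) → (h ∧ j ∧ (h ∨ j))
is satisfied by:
  {h: True, j: True}


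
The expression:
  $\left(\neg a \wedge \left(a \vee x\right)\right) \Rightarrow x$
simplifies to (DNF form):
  $\text{True}$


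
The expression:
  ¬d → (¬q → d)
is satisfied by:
  {d: True, q: True}
  {d: True, q: False}
  {q: True, d: False}


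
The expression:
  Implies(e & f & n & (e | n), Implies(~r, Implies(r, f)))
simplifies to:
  True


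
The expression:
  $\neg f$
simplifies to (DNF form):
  $\neg f$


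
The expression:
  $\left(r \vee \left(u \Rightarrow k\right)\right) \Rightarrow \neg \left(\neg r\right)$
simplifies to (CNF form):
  $\left(r \vee u\right) \wedge \left(r \vee \neg k\right)$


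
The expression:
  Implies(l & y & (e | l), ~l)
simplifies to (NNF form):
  ~l | ~y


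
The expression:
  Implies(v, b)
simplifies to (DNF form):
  b | ~v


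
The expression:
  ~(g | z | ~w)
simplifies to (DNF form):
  w & ~g & ~z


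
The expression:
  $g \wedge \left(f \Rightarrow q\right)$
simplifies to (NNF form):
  $g \wedge \left(q \vee \neg f\right)$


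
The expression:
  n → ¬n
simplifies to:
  ¬n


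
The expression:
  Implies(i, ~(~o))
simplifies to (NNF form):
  o | ~i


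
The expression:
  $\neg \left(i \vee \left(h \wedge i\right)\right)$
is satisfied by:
  {i: False}


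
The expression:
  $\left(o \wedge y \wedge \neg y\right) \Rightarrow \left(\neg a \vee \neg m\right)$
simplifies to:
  $\text{True}$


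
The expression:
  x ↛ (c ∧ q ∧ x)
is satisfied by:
  {x: True, c: False, q: False}
  {x: True, q: True, c: False}
  {x: True, c: True, q: False}


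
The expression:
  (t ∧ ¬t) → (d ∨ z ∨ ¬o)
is always true.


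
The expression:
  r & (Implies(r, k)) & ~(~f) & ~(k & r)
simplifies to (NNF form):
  False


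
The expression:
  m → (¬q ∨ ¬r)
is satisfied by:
  {m: False, q: False, r: False}
  {r: True, m: False, q: False}
  {q: True, m: False, r: False}
  {r: True, q: True, m: False}
  {m: True, r: False, q: False}
  {r: True, m: True, q: False}
  {q: True, m: True, r: False}


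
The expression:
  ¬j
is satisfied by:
  {j: False}


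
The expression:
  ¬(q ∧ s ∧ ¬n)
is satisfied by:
  {n: True, s: False, q: False}
  {s: False, q: False, n: False}
  {n: True, q: True, s: False}
  {q: True, s: False, n: False}
  {n: True, s: True, q: False}
  {s: True, n: False, q: False}
  {n: True, q: True, s: True}


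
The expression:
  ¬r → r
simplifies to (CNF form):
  r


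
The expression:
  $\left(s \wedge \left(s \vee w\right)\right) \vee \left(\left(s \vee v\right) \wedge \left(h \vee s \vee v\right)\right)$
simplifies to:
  $s \vee v$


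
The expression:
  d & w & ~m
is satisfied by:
  {w: True, d: True, m: False}


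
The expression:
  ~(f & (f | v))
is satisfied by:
  {f: False}


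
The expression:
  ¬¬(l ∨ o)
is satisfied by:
  {o: True, l: True}
  {o: True, l: False}
  {l: True, o: False}


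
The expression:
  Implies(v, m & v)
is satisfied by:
  {m: True, v: False}
  {v: False, m: False}
  {v: True, m: True}


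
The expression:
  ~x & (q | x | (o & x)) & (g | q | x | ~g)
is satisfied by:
  {q: True, x: False}


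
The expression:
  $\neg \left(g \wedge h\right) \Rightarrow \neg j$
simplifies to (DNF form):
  $\left(g \wedge h\right) \vee \neg j$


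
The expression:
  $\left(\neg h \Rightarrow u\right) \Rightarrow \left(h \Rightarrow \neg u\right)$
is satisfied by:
  {h: False, u: False}
  {u: True, h: False}
  {h: True, u: False}


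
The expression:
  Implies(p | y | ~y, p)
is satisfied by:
  {p: True}


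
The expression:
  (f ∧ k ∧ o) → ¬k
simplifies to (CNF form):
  ¬f ∨ ¬k ∨ ¬o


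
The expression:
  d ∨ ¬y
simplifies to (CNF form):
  d ∨ ¬y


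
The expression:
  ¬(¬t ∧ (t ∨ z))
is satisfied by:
  {t: True, z: False}
  {z: False, t: False}
  {z: True, t: True}


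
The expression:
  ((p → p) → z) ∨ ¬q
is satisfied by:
  {z: True, q: False}
  {q: False, z: False}
  {q: True, z: True}


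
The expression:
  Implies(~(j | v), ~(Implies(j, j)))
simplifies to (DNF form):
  j | v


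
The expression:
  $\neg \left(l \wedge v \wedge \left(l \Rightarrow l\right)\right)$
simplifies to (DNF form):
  $\neg l \vee \neg v$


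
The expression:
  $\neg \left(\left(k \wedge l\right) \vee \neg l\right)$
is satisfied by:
  {l: True, k: False}


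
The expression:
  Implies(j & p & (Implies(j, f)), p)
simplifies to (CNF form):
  True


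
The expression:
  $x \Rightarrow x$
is always true.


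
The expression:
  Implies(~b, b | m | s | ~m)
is always true.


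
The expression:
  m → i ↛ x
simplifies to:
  (i ∧ ¬x) ∨ ¬m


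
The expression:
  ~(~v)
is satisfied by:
  {v: True}


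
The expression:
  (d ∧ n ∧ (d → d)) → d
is always true.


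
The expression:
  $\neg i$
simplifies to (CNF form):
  $\neg i$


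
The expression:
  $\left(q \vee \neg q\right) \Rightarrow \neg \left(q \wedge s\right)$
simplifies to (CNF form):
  $\neg q \vee \neg s$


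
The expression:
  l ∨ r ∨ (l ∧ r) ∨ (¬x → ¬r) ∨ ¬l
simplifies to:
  True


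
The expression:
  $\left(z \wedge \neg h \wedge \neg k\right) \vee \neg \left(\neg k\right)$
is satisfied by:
  {k: True, z: True, h: False}
  {k: True, z: False, h: False}
  {k: True, h: True, z: True}
  {k: True, h: True, z: False}
  {z: True, h: False, k: False}


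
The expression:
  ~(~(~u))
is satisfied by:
  {u: False}


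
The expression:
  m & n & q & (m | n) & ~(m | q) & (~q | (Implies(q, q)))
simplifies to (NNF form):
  False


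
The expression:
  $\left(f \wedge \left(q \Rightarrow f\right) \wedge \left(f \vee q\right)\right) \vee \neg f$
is always true.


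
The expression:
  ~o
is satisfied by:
  {o: False}


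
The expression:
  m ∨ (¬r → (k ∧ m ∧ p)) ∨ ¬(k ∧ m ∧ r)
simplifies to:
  True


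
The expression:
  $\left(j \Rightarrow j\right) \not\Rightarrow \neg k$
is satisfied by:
  {k: True}


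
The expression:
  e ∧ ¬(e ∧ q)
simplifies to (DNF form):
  e ∧ ¬q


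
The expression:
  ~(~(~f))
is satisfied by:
  {f: False}


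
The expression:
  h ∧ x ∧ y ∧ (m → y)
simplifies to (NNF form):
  h ∧ x ∧ y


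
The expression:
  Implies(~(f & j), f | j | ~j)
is always true.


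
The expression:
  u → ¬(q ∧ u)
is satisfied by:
  {u: False, q: False}
  {q: True, u: False}
  {u: True, q: False}


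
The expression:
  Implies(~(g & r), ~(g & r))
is always true.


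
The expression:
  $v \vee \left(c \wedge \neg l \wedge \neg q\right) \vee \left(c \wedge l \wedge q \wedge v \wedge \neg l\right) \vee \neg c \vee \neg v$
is always true.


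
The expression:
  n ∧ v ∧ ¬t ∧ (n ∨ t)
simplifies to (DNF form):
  n ∧ v ∧ ¬t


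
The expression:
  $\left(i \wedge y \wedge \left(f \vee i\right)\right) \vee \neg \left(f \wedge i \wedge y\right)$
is always true.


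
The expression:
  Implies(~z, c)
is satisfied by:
  {z: True, c: True}
  {z: True, c: False}
  {c: True, z: False}


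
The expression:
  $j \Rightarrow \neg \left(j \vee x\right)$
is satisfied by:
  {j: False}


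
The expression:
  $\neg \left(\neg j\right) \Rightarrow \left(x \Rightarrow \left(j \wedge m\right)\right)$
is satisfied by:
  {m: True, x: False, j: False}
  {m: False, x: False, j: False}
  {j: True, m: True, x: False}
  {j: True, m: False, x: False}
  {x: True, m: True, j: False}
  {x: True, m: False, j: False}
  {x: True, j: True, m: True}


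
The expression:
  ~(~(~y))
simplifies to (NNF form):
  ~y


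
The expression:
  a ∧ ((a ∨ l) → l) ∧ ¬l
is never true.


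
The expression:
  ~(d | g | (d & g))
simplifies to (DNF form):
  ~d & ~g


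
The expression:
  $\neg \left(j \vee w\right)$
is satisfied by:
  {w: False, j: False}


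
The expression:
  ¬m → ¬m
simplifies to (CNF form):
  True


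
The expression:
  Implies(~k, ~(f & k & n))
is always true.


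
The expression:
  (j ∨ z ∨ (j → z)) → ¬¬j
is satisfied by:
  {j: True}


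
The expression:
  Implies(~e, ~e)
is always true.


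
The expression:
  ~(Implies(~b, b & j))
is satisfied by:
  {b: False}


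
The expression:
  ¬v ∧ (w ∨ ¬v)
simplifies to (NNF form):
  ¬v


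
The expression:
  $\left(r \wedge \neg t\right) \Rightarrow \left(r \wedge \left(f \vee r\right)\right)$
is always true.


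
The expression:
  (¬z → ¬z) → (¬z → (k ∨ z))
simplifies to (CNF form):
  k ∨ z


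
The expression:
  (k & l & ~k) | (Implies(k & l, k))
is always true.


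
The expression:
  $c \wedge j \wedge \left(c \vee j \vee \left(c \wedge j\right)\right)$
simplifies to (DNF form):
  $c \wedge j$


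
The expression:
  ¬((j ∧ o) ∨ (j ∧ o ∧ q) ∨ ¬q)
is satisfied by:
  {q: True, o: False, j: False}
  {j: True, q: True, o: False}
  {o: True, q: True, j: False}


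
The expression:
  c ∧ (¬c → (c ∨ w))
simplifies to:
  c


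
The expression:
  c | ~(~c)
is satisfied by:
  {c: True}


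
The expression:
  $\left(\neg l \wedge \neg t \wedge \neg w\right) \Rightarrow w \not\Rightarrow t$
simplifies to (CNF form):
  $l \vee t \vee w$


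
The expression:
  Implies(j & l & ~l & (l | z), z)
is always true.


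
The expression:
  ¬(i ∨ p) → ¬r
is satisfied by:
  {i: True, p: True, r: False}
  {i: True, p: False, r: False}
  {p: True, i: False, r: False}
  {i: False, p: False, r: False}
  {i: True, r: True, p: True}
  {i: True, r: True, p: False}
  {r: True, p: True, i: False}


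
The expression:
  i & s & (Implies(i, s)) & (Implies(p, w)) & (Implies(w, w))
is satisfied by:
  {i: True, s: True, w: True, p: False}
  {i: True, s: True, p: False, w: False}
  {i: True, s: True, w: True, p: True}


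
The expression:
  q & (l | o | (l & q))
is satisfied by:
  {o: True, l: True, q: True}
  {o: True, q: True, l: False}
  {l: True, q: True, o: False}


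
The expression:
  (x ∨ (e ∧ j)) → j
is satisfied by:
  {j: True, x: False}
  {x: False, j: False}
  {x: True, j: True}


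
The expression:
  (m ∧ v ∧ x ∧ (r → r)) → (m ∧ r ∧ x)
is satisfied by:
  {r: True, x: False, m: False, v: False}
  {r: False, x: False, m: False, v: False}
  {v: True, r: True, x: False, m: False}
  {v: True, r: False, x: False, m: False}
  {r: True, m: True, v: False, x: False}
  {m: True, v: False, x: False, r: False}
  {v: True, m: True, r: True, x: False}
  {v: True, m: True, r: False, x: False}
  {r: True, x: True, v: False, m: False}
  {x: True, v: False, m: False, r: False}
  {r: True, v: True, x: True, m: False}
  {v: True, x: True, r: False, m: False}
  {r: True, m: True, x: True, v: False}
  {m: True, x: True, v: False, r: False}
  {v: True, m: True, x: True, r: True}
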